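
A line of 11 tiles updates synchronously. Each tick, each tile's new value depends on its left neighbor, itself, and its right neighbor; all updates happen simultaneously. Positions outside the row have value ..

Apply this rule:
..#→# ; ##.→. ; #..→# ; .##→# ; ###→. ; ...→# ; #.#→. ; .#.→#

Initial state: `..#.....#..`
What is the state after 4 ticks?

tick 1: ###########
tick 2: #..........
tick 3: ###########  (repeats tick 1; period 2)
tick 4: #..........

#..........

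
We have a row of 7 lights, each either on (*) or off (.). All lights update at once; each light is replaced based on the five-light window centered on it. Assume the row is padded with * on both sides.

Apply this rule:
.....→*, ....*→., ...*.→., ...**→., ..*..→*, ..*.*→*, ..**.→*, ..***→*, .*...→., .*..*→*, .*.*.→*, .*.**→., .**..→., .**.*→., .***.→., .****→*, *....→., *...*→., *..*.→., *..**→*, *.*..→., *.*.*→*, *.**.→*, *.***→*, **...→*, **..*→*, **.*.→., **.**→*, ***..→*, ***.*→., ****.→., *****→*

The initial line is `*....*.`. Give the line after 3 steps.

**...*.
.**..*.
**.*.*.

**.*.*.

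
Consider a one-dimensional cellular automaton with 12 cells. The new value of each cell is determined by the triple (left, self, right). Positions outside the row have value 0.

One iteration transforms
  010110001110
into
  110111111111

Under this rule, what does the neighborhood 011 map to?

1

At position 3 the neighborhood is 011; the next row has 1 there.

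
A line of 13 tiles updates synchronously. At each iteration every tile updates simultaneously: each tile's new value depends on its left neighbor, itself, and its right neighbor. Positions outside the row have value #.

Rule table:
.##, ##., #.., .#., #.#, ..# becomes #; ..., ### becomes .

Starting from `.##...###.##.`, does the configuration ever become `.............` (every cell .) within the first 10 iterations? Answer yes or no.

iteration 1: ####.##.#####
iteration 2: ...######....
iteration 3: #.##....##..#
iteration 4: #####..######
iteration 5: ....####.....
iteration 6: #..##..##...#
iteration 7: ##########.##
iteration 8: .........###.
iteration 9: #.......##.##
iteration 10: ##.....#####.
iteration 10 is ##.....#####., still not uniform .

no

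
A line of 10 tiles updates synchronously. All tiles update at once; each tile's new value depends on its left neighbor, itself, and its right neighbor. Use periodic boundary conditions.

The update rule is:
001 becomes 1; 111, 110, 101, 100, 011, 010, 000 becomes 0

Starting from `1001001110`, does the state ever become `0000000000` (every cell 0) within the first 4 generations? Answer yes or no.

no

0010010000
0100100000
1001000000
0010000001
generation 4 is 0010000001, still not uniform 0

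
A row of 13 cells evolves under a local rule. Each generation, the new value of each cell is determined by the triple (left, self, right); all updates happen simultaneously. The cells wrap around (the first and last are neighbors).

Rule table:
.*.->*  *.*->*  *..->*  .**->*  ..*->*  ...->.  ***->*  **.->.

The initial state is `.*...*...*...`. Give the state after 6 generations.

generation 1: ***.***.***..
generation 2: **.***.***.**
generation 3: *.***.***.***
generation 4: .***.***.****
generation 5: ***.***.****.
generation 6: **.***.****.*

**.***.****.*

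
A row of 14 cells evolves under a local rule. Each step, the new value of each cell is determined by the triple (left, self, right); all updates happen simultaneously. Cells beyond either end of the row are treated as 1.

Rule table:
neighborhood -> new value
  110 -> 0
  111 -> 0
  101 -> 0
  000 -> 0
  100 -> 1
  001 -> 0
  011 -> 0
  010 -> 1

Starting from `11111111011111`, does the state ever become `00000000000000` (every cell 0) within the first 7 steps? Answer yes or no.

yes

step 1: 00000000000000
all cells are 0 at step 1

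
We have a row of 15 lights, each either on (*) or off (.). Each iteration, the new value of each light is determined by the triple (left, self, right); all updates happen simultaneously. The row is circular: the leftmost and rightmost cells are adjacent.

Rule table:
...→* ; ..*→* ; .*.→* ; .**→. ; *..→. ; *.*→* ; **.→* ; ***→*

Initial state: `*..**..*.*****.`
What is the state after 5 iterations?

iteration 1: *.*.*.***.*****
iteration 2: ******.***.****
iteration 3: *******.***.***
iteration 4: ********.***.**
iteration 5: *********.***.*

*********.***.*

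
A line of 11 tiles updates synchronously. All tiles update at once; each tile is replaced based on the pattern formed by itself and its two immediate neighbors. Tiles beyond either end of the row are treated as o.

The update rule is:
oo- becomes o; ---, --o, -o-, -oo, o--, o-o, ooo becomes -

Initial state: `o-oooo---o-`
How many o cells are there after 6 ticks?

o----o-----
o----------
o----------  (fixed point — unchanged through tick 6)
count of o: 1

1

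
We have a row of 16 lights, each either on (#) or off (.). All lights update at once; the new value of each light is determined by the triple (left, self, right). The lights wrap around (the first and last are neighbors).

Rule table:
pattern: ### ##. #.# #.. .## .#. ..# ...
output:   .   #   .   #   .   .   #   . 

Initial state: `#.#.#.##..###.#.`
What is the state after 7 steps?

..##...#.#..#..#

.......###..#...
......#..###.#..
.....#.##..#..#.
....#...###.##.#
#..#.#.#..#..#..
.##.....##.##.##
..##...#.#..#..#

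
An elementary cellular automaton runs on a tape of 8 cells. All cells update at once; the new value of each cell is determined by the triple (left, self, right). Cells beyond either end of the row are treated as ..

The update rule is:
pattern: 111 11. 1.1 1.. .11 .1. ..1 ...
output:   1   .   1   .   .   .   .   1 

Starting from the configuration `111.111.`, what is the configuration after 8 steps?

.1.1.1..
..1.1..1
1..1....
.....111
1111..1.
.11.....
....1111
111..11.

111..11.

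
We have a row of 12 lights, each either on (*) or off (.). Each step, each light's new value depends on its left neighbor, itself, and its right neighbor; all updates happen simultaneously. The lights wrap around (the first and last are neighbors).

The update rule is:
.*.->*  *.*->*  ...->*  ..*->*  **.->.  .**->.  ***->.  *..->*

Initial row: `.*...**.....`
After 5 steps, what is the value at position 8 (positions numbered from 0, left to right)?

*

step 1: *****..*****
step 2: .....**.....
step 3: *****..*****  (repeats step 1; period 2)
step 5: *****..*****
position 8 holds *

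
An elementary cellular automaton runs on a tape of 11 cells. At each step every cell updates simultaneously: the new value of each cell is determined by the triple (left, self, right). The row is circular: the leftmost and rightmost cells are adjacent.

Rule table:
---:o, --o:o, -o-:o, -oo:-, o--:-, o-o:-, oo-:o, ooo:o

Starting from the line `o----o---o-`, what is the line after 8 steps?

o-o--o-o-o-

o-oooo-ooo-
o--ooo--oo-
o-o-oo-o-o-
o-o--o-o-o-
o-o-oo-o-o-  (repeats step 3; period 2)
step 8: o-o--o-o-o-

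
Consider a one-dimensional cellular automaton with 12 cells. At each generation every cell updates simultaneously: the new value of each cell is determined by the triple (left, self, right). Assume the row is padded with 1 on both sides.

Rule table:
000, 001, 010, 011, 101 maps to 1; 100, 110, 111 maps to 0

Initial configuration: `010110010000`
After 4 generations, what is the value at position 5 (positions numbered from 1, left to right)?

111100110111
000001101100
011111011001
110000110011
position 5 holds 0

0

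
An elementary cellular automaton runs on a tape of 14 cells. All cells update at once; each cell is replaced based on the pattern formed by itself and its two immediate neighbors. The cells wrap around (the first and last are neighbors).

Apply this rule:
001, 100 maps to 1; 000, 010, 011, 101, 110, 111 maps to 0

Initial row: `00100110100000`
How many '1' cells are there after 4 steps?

4

01011000010000
10000100101000
01001011000101
00110000101000
count of 1: 4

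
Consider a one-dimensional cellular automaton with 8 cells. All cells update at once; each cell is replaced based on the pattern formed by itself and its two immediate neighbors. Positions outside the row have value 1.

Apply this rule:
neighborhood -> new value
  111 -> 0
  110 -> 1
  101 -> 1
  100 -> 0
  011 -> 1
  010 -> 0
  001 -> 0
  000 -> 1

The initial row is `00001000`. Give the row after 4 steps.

00110101

step 1: 01100010
step 2: 11101001
step 3: 00110001
step 4: 00110101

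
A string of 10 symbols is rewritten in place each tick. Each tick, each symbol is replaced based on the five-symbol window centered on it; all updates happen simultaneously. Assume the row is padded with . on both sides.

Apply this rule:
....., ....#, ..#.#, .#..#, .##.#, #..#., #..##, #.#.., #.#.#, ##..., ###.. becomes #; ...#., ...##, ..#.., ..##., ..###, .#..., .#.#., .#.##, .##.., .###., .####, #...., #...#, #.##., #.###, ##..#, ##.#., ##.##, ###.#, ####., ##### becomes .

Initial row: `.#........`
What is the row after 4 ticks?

....######
###......#
..##.###..
#..#...##.

#..#...##.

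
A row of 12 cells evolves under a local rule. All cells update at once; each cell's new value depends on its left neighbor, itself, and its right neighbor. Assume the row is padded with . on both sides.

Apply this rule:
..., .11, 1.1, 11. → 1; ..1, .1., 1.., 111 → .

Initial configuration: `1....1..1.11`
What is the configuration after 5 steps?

...1.1...1.1

..11.....111
1.11.111.1.1
.11111.11.1.
.1...11111..
...1.1...1.1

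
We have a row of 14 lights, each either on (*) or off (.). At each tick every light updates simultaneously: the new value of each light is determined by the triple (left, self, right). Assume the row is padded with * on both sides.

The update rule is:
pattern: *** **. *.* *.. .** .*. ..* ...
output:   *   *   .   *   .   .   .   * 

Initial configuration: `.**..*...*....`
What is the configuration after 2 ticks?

tick 1: ..**..**..***.
tick 2: *..**..**..**.

*..**..**..**.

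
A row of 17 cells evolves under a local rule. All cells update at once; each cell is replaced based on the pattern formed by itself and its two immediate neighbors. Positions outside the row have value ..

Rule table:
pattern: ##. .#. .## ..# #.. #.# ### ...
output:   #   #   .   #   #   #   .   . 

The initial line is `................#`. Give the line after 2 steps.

..............#.#

step 1: ...............##
step 2: ..............#.#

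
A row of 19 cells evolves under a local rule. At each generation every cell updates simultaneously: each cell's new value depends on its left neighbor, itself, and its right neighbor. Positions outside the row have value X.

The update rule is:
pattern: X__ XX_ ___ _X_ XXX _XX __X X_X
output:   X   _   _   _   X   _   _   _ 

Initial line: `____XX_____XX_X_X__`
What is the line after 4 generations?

X__X_____X_________

generation 1: X_____X__________X_
generation 2: _X_____X___________
generation 3: __X_____X__________
generation 4: X__X_____X_________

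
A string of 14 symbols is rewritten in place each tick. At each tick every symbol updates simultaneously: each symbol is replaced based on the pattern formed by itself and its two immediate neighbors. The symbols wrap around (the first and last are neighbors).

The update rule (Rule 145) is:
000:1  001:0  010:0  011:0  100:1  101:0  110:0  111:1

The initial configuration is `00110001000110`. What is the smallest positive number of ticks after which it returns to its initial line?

tick 1: 10001100110001
tick 2: 01100010001100
tick 3: 00011001100011
tick 4: 11000100011000
tick 5: 00110011000110
tick 6: 10001000110001
tick 7: 01100110001100
tick 8: 00010001100011
tick 9: 11001100011000
tick 10: 00100011000110
tick 11: 10011000110001
tick 12: 01000110001100
tick 13: 00110001100011
tick 14: 10001100011000
tick 15: 01100011000110
tick 16: 00011000110001
tick 17: 11000110001100
tick 18: 00110001100010
tick 19: 10001100011001
tick 20: 01100011000100
tick 21: 00011000110011
tick 22: 11000110001000
tick 23: 00110001100110
tick 24: 10001100010001
tick 25: 01100011001100
tick 26: 00011000100011
tick 27: 11000110011000
tick 28: 00110001000110

28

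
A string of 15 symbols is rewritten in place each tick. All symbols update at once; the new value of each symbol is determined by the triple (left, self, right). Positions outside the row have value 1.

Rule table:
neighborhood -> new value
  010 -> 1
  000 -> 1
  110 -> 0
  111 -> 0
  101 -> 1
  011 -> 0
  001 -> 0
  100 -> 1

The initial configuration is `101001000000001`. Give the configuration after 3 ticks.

011101111111100
100010000000010
011011111111011

011011111111011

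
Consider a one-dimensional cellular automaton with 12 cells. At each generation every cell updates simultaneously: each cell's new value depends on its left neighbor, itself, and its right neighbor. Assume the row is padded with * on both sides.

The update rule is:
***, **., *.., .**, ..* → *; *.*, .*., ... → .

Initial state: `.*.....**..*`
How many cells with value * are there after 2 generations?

..*...******
**.*.*******
count of *: 10

10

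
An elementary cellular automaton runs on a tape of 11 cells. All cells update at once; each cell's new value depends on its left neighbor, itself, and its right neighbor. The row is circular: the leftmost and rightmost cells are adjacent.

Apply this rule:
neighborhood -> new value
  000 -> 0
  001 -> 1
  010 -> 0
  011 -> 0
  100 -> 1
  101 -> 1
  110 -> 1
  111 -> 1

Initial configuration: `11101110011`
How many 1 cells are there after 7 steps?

9

step 1: 11110111101
step 2: 11111011110
step 3: 01111101111
step 4: 10111110111
step 5: 11011111011
step 6: 11101111101
step 7: 11110111110
count of 1: 9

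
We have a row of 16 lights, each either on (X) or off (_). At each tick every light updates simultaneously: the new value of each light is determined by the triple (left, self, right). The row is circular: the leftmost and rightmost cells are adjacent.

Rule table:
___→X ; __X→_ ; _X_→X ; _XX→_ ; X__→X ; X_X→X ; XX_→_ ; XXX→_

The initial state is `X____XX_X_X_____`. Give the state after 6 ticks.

XXXX___XXXXXXXX_
____XX_________X
XXX___XXXXXXXX_X
___XX_________X_
XX___XXXXXXXX_XX
__XX_________X__

__XX_________X__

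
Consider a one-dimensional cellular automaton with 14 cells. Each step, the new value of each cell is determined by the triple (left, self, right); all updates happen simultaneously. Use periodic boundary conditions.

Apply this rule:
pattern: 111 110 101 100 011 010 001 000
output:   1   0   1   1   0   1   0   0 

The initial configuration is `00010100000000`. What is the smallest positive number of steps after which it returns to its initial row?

28

00011110000000
00001101000000
00000011100000
00000001010000
00000001111000
00000000110100
00000000001110
00000000000101
10000000000111
01000000000011
11100000000000
01010000000000
01111000000000
00110100000000
00001110000000
00000101000000
00000111100000
00000011010000
00000000111000
00000000010100
00000000011110
00000000001101
10000000000011
01000000000001
11100000000001
11010000000000
00111000000000
00010100000000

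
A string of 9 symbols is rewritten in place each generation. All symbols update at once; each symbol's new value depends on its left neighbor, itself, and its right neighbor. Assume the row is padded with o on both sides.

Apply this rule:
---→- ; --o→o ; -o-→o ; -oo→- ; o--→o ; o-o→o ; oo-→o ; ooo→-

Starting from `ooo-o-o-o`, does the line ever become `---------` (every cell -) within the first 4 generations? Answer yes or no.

--oooooo-
oo-----oo
-oo---o--
o-oo-oooo
generation 4 is o-oo-oooo, still not uniform -

no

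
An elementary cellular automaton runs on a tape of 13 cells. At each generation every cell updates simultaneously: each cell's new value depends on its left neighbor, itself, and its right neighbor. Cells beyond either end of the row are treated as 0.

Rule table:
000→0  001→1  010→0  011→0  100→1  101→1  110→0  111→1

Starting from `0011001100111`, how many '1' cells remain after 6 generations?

0100110011010
1011001100101
0100110011010  (repeats generation 1; period 2)
generation 6: 1011001100101
count of 1: 7

7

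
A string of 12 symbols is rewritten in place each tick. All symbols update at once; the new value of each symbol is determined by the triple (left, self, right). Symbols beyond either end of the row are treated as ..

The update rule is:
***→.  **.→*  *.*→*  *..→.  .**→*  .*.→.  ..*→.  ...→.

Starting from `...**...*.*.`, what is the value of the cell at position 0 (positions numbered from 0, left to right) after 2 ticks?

...**....*..
...**.......
position 0 holds .

.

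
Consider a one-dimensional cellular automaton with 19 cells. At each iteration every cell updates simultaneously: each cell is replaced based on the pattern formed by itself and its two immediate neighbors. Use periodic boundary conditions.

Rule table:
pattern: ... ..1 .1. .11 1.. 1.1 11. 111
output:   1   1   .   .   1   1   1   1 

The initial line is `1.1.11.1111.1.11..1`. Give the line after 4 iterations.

11.1.11.1111.1.111.
.11.1.11.1111.1.111
1.11.1.11.1111.1.11
11.11.1.11.1111.1.1

11.11.1.11.1111.1.1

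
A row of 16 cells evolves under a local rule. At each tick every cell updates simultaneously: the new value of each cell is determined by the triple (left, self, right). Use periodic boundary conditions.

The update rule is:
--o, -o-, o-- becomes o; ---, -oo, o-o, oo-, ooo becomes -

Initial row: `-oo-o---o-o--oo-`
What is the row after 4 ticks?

-----o-----oooo-

o---oo-oo-ooo--o
-o-o---------oo-
oo-oo-------o--o
-----o-----oooo-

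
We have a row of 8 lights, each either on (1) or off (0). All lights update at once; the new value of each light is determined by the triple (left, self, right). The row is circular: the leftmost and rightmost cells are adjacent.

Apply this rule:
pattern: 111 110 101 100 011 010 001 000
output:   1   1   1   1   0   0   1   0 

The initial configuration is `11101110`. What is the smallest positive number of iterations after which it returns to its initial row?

4

01110111
10111011
11011101
11101110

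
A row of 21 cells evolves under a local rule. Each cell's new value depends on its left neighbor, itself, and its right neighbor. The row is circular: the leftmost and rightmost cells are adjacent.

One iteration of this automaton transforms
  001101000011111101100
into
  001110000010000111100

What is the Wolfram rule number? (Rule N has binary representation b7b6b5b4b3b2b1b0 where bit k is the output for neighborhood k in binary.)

position 11: 111 → 0  (bit 7 = 0)
position 3: 110 → 1  (bit 6 = 1)
position 4: 101 → 1  (bit 5 = 1)
position 6: 100 → 0  (bit 4 = 0)
position 2: 011 → 1  (bit 3 = 1)
position 5: 010 → 0  (bit 2 = 0)
position 1: 001 → 0  (bit 1 = 0)
position 0: 000 → 0  (bit 0 = 0)
bits b7..b0 = 01101000 = 104

104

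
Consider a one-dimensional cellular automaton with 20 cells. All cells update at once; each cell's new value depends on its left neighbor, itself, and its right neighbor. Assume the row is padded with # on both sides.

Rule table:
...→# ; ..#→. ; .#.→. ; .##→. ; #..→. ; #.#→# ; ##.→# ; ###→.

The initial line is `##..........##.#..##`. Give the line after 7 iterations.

.#.########..##.....
#.#.......#...#.###.
##..#####...#..#..##
.#......#.#.........
#..####..#..#######.
#.....#...........##
#.###...#########...

#.###...#########...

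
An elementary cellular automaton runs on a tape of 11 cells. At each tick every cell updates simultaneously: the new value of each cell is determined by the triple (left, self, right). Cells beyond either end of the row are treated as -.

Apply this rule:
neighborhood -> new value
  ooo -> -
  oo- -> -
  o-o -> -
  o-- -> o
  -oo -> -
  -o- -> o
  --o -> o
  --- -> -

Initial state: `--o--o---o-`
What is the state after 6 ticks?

o---o------

tick 1: -oooooo-ooo
tick 2: o----------
tick 3: oo---------
tick 4: --o--------
tick 5: -ooo-------
tick 6: o---o------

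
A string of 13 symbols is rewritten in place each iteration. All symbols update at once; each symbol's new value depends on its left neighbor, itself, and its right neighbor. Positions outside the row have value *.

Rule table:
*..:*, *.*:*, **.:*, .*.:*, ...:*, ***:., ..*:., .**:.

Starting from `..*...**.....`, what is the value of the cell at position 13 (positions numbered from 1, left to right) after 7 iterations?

*.***..*****.
**..**.....**
.**..*****...
*.**.....***.
**.*****...**
.**....***...
*.****...***.
position 13 holds .

.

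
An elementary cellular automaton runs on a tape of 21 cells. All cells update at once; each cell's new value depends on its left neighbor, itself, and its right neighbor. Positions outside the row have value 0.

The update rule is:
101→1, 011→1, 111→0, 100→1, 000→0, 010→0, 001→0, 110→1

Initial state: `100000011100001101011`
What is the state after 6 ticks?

000000100011110110000

010000010110001110111
001000001111001011101
000100001001100110110
000010000101110111111
000001000011011100001
000000100011110110000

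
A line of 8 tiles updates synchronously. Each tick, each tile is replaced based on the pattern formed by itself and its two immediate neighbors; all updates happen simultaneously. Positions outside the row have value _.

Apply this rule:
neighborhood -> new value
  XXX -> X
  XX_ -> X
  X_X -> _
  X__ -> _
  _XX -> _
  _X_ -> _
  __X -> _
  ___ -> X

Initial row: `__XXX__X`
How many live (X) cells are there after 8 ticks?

6

tick 1: X__XX___
tick 2: ____X_XX
tick 3: XXX____X
tick 4: _XX_XX__
tick 5: __X__X_X
tick 6: X_______
tick 7: __XXXXXX
tick 8: X__XXXXX
count of X: 6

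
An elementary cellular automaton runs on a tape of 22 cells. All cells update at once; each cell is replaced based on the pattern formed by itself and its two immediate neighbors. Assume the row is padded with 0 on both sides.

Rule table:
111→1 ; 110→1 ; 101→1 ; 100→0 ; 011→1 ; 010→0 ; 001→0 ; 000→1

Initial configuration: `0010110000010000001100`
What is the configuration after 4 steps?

step 1: 1001110111000111101101
step 2: 0001111111010111111110
step 3: 1101111111101111111110
step 4: 1111111111111111111110

1111111111111111111110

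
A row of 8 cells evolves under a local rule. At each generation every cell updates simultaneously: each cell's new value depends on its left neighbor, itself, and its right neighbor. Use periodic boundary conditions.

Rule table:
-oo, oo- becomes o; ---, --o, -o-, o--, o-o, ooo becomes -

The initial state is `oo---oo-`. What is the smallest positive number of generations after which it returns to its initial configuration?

1

oo---oo-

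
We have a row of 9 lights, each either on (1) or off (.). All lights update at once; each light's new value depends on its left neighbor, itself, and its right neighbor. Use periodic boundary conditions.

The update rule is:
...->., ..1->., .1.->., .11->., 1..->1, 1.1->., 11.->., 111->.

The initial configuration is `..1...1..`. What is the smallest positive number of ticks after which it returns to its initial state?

...1...1.
....1...1
1....1...
.1....1..
..1....1.
...1....1
1...1....
.1...1...
..1...1..

9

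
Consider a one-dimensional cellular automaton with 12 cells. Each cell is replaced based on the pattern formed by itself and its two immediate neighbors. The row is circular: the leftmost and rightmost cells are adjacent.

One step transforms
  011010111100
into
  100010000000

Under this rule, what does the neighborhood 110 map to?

0

At position 2 the neighborhood is 110; the next row has 0 there.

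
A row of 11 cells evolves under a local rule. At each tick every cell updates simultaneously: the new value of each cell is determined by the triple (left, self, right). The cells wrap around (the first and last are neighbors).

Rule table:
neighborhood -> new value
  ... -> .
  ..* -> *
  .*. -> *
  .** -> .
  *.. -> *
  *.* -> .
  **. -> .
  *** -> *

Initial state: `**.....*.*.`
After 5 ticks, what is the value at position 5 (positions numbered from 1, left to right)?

tick 1: ..*...**.*.
tick 2: .***.*...**
tick 3: ..*..**.*..
tick 4: .****...**.
tick 5: *.**.*.*..*
position 5 holds .

.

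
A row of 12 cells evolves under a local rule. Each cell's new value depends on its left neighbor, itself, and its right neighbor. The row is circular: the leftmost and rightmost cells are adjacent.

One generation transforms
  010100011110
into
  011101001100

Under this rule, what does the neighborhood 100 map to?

0

At position 4 the neighborhood is 100; the next row has 0 there.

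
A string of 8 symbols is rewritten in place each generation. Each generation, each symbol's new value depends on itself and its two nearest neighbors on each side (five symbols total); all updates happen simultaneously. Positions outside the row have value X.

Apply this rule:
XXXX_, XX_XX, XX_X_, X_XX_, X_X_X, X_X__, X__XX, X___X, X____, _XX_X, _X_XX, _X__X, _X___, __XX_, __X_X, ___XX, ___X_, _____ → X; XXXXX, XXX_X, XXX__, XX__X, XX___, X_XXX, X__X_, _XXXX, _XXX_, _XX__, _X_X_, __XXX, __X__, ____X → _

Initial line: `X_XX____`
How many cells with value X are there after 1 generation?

generation 1: _XX__X_X
count of X: 4

4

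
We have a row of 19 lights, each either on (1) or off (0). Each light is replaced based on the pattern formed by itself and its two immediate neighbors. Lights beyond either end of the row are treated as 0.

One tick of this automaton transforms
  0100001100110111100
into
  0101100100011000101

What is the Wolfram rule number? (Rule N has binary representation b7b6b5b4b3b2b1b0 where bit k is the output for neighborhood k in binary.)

101

position 14: 111 → 0  (bit 7 = 0)
position 7: 110 → 1  (bit 6 = 1)
position 12: 101 → 1  (bit 5 = 1)
position 2: 100 → 0  (bit 4 = 0)
position 6: 011 → 0  (bit 3 = 0)
position 1: 010 → 1  (bit 2 = 1)
position 0: 001 → 0  (bit 1 = 0)
position 3: 000 → 1  (bit 0 = 1)
bits b7..b0 = 01100101 = 101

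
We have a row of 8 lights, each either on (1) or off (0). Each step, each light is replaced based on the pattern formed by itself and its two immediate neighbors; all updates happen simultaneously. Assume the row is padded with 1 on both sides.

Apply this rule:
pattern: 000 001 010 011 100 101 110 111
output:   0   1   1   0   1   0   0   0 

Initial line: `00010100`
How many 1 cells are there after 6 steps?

step 1: 10110111
step 2: 00000000
step 3: 10000001
step 4: 01000010
step 5: 01100110
step 6: 00011000
count of 1: 2

2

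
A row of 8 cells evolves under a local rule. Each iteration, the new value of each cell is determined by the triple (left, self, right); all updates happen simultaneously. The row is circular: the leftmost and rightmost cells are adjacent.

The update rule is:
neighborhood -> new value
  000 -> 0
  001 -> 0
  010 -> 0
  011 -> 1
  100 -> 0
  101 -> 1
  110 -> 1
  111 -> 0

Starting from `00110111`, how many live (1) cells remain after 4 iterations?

2

iteration 1: 00111101
iteration 2: 00100110
iteration 3: 00000110
iteration 4: 00000110
count of 1: 2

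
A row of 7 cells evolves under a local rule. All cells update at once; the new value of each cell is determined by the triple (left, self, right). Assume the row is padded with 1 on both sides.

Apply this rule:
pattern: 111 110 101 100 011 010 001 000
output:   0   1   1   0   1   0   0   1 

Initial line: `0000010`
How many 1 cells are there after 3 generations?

3

0111001
1101001
0110001
count of 1: 3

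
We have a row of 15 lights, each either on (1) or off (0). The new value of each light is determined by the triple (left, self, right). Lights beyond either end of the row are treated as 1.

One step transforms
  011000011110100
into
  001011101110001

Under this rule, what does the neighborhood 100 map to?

At position 3 the neighborhood is 100; the next row has 0 there.

0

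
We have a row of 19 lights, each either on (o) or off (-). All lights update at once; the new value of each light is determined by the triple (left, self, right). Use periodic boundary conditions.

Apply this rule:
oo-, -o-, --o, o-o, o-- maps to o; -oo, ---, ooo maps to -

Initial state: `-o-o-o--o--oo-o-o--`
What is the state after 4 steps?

step 1: ooooooooooo-oooooo-
step 2: ----------oo-----oo
step 3: o--------o-oo---o-o
step 4: oo------ooo-oo-ooo-

oo------ooo-oo-ooo-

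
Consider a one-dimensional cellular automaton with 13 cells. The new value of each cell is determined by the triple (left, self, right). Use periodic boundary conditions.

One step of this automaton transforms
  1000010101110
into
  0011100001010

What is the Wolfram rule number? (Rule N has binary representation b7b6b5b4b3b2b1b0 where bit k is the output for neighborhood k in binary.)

position 10: 111 → 0  (bit 7 = 0)
position 11: 110 → 1  (bit 6 = 1)
position 6: 101 → 0  (bit 5 = 0)
position 1: 100 → 0  (bit 4 = 0)
position 9: 011 → 1  (bit 3 = 1)
position 0: 010 → 0  (bit 2 = 0)
position 4: 001 → 1  (bit 1 = 1)
position 2: 000 → 1  (bit 0 = 1)
bits b7..b0 = 01001011 = 75

75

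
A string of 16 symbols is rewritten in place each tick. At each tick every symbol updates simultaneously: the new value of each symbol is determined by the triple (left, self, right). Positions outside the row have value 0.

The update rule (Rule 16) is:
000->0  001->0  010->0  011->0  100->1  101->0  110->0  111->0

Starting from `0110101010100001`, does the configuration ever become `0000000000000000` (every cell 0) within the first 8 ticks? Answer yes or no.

yes

0000000000010000
0000000000001000
0000000000000100
0000000000000010
0000000000000001
0000000000000000
all cells are 0 at tick 6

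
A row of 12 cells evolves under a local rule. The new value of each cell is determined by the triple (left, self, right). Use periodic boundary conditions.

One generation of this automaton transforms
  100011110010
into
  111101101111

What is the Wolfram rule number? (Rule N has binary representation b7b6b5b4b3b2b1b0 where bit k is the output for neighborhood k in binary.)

183

position 5: 111 → 1  (bit 7 = 1)
position 7: 110 → 0  (bit 6 = 0)
position 11: 101 → 1  (bit 5 = 1)
position 1: 100 → 1  (bit 4 = 1)
position 4: 011 → 0  (bit 3 = 0)
position 0: 010 → 1  (bit 2 = 1)
position 3: 001 → 1  (bit 1 = 1)
position 2: 000 → 1  (bit 0 = 1)
bits b7..b0 = 10110111 = 183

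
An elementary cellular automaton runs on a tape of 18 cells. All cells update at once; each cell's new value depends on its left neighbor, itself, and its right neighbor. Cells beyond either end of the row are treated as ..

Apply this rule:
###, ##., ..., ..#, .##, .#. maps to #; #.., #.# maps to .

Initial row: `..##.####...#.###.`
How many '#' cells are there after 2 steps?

14

####.####.###.###.
####.####.###.###.
count of #: 14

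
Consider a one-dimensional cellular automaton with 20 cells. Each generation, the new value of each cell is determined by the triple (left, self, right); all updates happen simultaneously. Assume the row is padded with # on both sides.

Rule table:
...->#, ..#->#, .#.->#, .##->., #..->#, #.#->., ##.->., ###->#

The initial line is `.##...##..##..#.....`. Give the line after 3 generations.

##..#...##....######

generation 1: ...###..##..########
generation 2: ###.#.##..##.#######
generation 3: ##..#...##....######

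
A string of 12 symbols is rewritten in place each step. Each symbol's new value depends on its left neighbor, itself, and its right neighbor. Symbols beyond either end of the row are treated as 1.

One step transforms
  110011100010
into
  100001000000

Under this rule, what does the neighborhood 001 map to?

0

At position 3 the neighborhood is 001; the next row has 0 there.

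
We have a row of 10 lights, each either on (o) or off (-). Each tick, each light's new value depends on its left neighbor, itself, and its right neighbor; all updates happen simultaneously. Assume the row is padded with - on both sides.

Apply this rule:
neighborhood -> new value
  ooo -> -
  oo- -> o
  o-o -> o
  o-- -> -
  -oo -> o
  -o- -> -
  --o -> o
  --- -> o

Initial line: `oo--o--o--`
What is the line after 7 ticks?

oo-o--o--o
ooo--o--o-
o-o-o--o--
-o-o--o--o
o-o--o--o-
-o--o--o--
o--o--o--o

o--o--o--o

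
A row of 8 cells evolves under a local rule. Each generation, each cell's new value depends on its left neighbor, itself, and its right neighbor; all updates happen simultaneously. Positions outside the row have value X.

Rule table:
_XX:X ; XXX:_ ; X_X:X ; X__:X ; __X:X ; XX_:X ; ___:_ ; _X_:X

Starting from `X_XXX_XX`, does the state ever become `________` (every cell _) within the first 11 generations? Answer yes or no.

no

XXX_XXX_
__XXX_XX
XXX_XXX_  (repeats generation 1; period 2)
generation 11: XXX_XXX_
generation 11 is XXX_XXX_, still not uniform _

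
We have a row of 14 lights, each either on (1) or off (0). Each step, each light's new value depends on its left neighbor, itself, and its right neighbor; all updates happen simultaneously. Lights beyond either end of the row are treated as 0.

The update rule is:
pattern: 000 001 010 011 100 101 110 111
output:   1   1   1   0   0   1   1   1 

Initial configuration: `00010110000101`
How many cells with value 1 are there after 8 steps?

11

step 1: 11111010111111
step 2: 01111111011111
step 3: 10111111101111
step 4: 11011111110111
step 5: 01101111111011
step 6: 10110111111101
step 7: 11011011111111
step 8: 01101101111111
count of 1: 11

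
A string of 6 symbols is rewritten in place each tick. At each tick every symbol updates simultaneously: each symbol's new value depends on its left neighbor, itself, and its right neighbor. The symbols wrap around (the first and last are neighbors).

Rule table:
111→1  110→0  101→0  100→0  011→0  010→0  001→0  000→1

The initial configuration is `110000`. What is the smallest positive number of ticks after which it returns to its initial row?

000110
110000

2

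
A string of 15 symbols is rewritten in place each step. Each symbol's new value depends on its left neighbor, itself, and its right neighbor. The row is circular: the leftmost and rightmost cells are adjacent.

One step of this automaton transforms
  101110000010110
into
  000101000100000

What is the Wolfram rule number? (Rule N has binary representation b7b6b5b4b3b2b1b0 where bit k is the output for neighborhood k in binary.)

146

position 3: 111 → 1  (bit 7 = 1)
position 4: 110 → 0  (bit 6 = 0)
position 1: 101 → 0  (bit 5 = 0)
position 5: 100 → 1  (bit 4 = 1)
position 2: 011 → 0  (bit 3 = 0)
position 0: 010 → 0  (bit 2 = 0)
position 9: 001 → 1  (bit 1 = 1)
position 6: 000 → 0  (bit 0 = 0)
bits b7..b0 = 10010010 = 146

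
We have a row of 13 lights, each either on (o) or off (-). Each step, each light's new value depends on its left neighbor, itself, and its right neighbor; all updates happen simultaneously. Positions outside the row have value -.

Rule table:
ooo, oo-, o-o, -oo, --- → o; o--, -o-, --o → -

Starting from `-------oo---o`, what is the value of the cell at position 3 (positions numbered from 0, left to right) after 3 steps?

step 1: oooooo-oo-o--
step 2: oooooooooo--o
step 3: oooooooooo---
position 3 holds o

o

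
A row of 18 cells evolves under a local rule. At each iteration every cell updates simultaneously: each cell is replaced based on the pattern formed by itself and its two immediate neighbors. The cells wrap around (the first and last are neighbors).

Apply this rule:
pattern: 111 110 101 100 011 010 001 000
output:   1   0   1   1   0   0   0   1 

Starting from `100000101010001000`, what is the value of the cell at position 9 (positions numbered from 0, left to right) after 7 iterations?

011110010101100110
001101001010010001
100010100101001100
011001010010100010
000100101001011001
110010010100100100
001001001010010010
position 9 holds 0

0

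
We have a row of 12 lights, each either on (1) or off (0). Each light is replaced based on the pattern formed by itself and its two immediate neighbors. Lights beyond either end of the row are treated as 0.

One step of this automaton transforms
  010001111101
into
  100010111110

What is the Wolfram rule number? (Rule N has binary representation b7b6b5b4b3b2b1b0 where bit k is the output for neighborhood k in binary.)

position 6: 111 → 1  (bit 7 = 1)
position 9: 110 → 1  (bit 6 = 1)
position 10: 101 → 1  (bit 5 = 1)
position 2: 100 → 0  (bit 4 = 0)
position 5: 011 → 0  (bit 3 = 0)
position 1: 010 → 0  (bit 2 = 0)
position 0: 001 → 1  (bit 1 = 1)
position 3: 000 → 0  (bit 0 = 0)
bits b7..b0 = 11100010 = 226

226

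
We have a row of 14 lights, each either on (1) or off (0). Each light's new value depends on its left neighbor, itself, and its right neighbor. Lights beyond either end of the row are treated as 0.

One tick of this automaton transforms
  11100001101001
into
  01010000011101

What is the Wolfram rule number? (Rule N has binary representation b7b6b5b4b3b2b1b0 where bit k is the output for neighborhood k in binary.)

position 1: 111 → 1  (bit 7 = 1)
position 2: 110 → 0  (bit 6 = 0)
position 9: 101 → 1  (bit 5 = 1)
position 3: 100 → 1  (bit 4 = 1)
position 0: 011 → 0  (bit 3 = 0)
position 10: 010 → 1  (bit 2 = 1)
position 6: 001 → 0  (bit 1 = 0)
position 4: 000 → 0  (bit 0 = 0)
bits b7..b0 = 10110100 = 180

180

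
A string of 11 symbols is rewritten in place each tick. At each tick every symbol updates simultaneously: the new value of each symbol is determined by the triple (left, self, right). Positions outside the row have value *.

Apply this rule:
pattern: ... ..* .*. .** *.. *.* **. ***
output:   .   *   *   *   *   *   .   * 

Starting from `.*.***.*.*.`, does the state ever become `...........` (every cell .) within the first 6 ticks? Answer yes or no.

no

*****.*****
****.******
***.*******
**.********
*.*********
.**********
tick 6 is .**********, still not uniform .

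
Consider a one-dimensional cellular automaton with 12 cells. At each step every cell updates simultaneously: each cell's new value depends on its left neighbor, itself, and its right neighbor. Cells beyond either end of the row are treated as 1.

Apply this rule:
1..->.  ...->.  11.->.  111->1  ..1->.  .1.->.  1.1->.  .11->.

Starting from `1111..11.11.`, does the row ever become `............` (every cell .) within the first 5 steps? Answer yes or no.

step 1: 111.........
step 2: 11..........
step 3: 1...........
step 4: ............
all cells are . at step 4

yes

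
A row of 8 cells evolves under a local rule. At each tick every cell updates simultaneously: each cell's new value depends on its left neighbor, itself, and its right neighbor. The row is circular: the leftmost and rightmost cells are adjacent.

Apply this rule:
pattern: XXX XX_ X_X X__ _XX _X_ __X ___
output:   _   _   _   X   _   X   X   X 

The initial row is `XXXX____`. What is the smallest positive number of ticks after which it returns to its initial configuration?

tick 1: ____XXXX
tick 2: XXXX____

2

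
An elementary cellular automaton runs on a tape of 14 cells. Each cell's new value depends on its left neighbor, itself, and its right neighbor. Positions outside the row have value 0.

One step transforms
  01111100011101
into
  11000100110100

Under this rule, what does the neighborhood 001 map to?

1

At position 0 the neighborhood is 001; the next row has 1 there.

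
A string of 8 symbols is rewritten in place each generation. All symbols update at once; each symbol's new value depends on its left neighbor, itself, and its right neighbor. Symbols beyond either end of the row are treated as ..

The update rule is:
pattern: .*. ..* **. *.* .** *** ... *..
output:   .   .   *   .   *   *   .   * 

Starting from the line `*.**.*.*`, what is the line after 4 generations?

..*****.

generation 1: ..**....
generation 2: ..***...
generation 3: ..****..
generation 4: ..*****.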